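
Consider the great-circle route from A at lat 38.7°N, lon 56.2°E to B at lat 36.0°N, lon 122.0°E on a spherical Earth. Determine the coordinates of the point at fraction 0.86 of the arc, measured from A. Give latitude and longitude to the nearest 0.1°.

Write both endpoints as unit vectors p₁, p₂ with components (cos φ cos λ, cos φ sin λ, sin φ).
The central angle between the endpoints is δ = arccos(p₁·p₂) ≈ 0.894 rad (51.2°).
Interpolate at f = 0.86 with slerp weights a = sin((1−f)δ)/sin δ ≈ 0.160, b = sin(fδ)/sin δ ≈ 0.892.
p = a·p₁ + b·p₂ ≈ (-0.313, 0.716, 0.624); φ = arcsin(p_z) ≈ 38.63°, λ = atan2(p_y, p_x) ≈ 113.61°.

≈ lat 38.6°N, lon 113.6°E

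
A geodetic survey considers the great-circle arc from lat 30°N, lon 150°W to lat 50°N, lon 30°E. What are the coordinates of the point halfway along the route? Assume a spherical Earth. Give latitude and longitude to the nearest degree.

From cos δ = sin φ₁ sin φ₂ + cos φ₁ cos φ₂ cos Δλ, the central angle is δ ≈ 1.745 rad (100.0°).
Interpolate at f = 1/2 with slerp weights a = sin((1−f)δ)/sin δ ≈ 0.778, b = sin(fδ)/sin δ ≈ 0.778.
p = a·p₁ + b·p₂ ≈ (-0.150, -0.087, 0.985); φ = arcsin(p_z) ≈ 80.00°, λ = atan2(p_y, p_x) ≈ -150.00°.

≈ lat 80°N, lon 150°W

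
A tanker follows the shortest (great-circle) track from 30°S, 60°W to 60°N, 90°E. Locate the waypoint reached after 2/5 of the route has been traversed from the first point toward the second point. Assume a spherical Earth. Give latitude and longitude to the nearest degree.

Convert each endpoint to a unit vector on the sphere (x = cos φ cos λ, y = cos φ sin λ, z = sin φ).
The central angle between the endpoints is δ = arccos(p₁·p₂) ≈ 2.512 rad (143.9°).
Interpolate at f = 2/5 with slerp weights a = sin((1−f)δ)/sin δ ≈ 1.694, b = sin(fδ)/sin δ ≈ 1.432.
p = a·p₁ + b·p₂ ≈ (0.733, -0.554, 0.394); φ = arcsin(p_z) ≈ 23.18°, λ = atan2(p_y, p_x) ≈ -37.07°.

≈ 23°N, 37°W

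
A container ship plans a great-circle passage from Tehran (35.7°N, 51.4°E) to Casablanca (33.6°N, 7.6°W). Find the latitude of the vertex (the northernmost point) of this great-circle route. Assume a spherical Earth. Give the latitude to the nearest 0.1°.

The great circle lies in the plane with unit normal n̂ = (p₁ × p₂)/|p₁ × p₂|.
Here n̂_z ≈ -0.782; the vertex latitude is φ_max = arccos|n̂_z| ≈ 38.5°.

≈ 38.5°N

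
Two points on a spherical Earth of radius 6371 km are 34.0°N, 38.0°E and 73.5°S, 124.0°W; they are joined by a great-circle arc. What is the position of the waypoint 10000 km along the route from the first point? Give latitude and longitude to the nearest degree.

≈ 55°S, 24°E

From cos δ = sin φ₁ sin φ₂ + cos φ₁ cos φ₂ cos Δλ, the central angle is δ ≈ 2.434 rad (139.5°). The total great-circle distance is δ·R ≈ 2.434 × 6371 ≈ 15509 km, so the target fraction is f = 10000/15509 ≈ 0.645.
Interpolate at f ≈ 0.645 with slerp weights a = sin((1−f)δ)/sin δ ≈ 1.171, b = sin(fδ)/sin δ ≈ 1.539.
p = a·p₁ + b·p₂ ≈ (0.521, 0.235, -0.821); φ = arcsin(p_z) ≈ -55.16°, λ = atan2(p_y, p_x) ≈ 24.32°.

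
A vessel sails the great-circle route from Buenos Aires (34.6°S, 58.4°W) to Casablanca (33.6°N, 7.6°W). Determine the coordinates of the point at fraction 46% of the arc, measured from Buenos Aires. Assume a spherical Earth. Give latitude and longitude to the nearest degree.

≈ 3°S, 35°W

The haversine formula gives a central angle δ ≈ 1.451 rad (83.2°) between the endpoints.
Interpolate at f = 0.46 with slerp weights a = sin((1−f)δ)/sin δ ≈ 0.711, b = sin(fδ)/sin δ ≈ 0.624.
p = a·p₁ + b·p₂ ≈ (0.822, -0.567, -0.059); φ = arcsin(p_z) ≈ -3.36°, λ = atan2(p_y, p_x) ≈ -34.62°.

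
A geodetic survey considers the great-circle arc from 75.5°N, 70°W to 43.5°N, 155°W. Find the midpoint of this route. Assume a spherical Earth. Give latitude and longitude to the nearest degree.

Write both endpoints as unit vectors p₁, p₂ with components (cos φ cos λ, cos φ sin λ, sin φ).
The central angle between the endpoints is δ = arccos(p₁·p₂) ≈ 0.820 rad (47.0°).
Interpolate at f = 1/2 with slerp weights a = sin((1−f)δ)/sin δ ≈ 0.545, b = sin(fδ)/sin δ ≈ 0.545.
p = a·p₁ + b·p₂ ≈ (-0.312, -0.295, 0.903); φ = arcsin(p_z) ≈ 64.57°, λ = atan2(p_y, p_x) ≈ -136.54°.

≈ 65°N, 137°W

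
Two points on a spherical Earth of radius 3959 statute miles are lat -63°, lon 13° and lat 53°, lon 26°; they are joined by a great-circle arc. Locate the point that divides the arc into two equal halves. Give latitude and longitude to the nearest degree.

Write both endpoints as unit vectors p₁, p₂ with components (cos φ cos λ, cos φ sin λ, sin φ).
The central angle between the endpoints is δ = arccos(p₁·p₂) ≈ 2.032 rad (116.4°).
Interpolate at f = 1/2 with slerp weights a = sin((1−f)δ)/sin δ ≈ 0.949, b = sin(fδ)/sin δ ≈ 0.949.
p = a·p₁ + b·p₂ ≈ (0.934, 0.347, -0.088); φ = arcsin(p_z) ≈ -5.03°, λ = atan2(p_y, p_x) ≈ 20.41°.

≈ lat -5°, lon 20°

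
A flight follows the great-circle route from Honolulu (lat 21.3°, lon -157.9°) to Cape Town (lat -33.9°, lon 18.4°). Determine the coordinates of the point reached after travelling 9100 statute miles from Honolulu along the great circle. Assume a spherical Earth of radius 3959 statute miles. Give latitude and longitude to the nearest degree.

From cos δ = sin φ₁ sin φ₂ + cos φ₁ cos φ₂ cos Δλ, the central angle is δ ≈ 2.914 rad (167.0°). The total great-circle distance is δ·R ≈ 2.914 × 3959 ≈ 11538 mi, so the target fraction is f = 9100/11538 ≈ 0.789.
Interpolate at f ≈ 0.789 with slerp weights a = sin((1−f)δ)/sin δ ≈ 2.565, b = sin(fδ)/sin δ ≈ 3.315.
p = a·p₁ + b·p₂ ≈ (0.397, -0.030, -0.917); φ = arcsin(p_z) ≈ -66.54°, λ = atan2(p_y, p_x) ≈ -4.39°.

≈ lat -67°, lon -4°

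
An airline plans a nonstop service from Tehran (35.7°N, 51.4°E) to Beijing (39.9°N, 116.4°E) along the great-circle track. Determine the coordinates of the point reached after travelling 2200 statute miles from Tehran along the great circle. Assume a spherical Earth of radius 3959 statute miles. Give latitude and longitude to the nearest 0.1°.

Write both endpoints as unit vectors p₁, p₂ with components (cos φ cos λ, cos φ sin λ, sin φ).
The central angle between the endpoints is δ = arccos(p₁·p₂) ≈ 0.879 rad (50.4°). The total great-circle distance is δ·R ≈ 0.879 × 3959 ≈ 3482 mi, so the target fraction is f = 2200/3482 ≈ 0.632.
Interpolate at f ≈ 0.632 with slerp weights a = sin((1−f)δ)/sin δ ≈ 0.413, b = sin(fδ)/sin δ ≈ 0.685.
p = a·p₁ + b·p₂ ≈ (-0.024, 0.733, 0.680); φ = arcsin(p_z) ≈ 42.86°, λ = atan2(p_y, p_x) ≈ 91.91°.

≈ 42.9°N, 91.9°E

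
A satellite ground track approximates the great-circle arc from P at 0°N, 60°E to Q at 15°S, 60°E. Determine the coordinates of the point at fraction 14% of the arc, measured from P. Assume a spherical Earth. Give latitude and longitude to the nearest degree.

The haversine formula gives a central angle δ ≈ 0.262 rad (15.0°) between the endpoints.
Interpolate at f = 0.14 with slerp weights a = sin((1−f)δ)/sin δ ≈ 0.863, b = sin(fδ)/sin δ ≈ 0.142.
p = a·p₁ + b·p₂ ≈ (0.500, 0.865, -0.037); φ = arcsin(p_z) ≈ -2.10°, λ = atan2(p_y, p_x) ≈ 60.00°.

≈ 2°S, 60°E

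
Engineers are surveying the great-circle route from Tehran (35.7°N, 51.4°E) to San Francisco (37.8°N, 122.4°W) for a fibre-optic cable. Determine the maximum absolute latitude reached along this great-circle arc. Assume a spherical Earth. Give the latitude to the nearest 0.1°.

The great circle lies in the plane with unit normal n̂ = (p₁ × p₂)/|p₁ × p₂|.
Here n̂_z ≈ -0.072; the vertex latitude is φ_max = arccos|n̂_z| ≈ 85.9°.
Check via Clairaut: cos φ_max = |cos φ₁| · sin C = cos(35.7°)·sin(5.1°) ≈ 0.072, again giving ≈ 85.9°.

≈ 85.9°N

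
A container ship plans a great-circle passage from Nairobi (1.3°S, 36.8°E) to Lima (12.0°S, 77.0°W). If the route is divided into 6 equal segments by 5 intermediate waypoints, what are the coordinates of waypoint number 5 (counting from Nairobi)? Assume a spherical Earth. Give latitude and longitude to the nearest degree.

≈ (13°S, 58°W)

From cos δ = sin φ₁ sin φ₂ + cos φ₁ cos φ₂ cos Δλ, the central angle is δ ≈ 1.971 rad (112.9°).
Interpolate at f = 5/6 with slerp weights a = sin((1−f)δ)/sin δ ≈ 0.350, b = sin(fδ)/sin δ ≈ 1.083.
p = a·p₁ + b·p₂ ≈ (0.519, -0.822, -0.233); φ = arcsin(p_z) ≈ -13.48°, λ = atan2(p_y, p_x) ≈ -57.75°.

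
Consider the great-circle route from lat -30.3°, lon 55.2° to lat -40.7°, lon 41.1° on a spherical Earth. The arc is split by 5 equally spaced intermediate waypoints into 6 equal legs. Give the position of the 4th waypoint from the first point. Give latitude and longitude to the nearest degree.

Write both endpoints as unit vectors p₁, p₂ with components (cos φ cos λ, cos φ sin λ, sin φ).
The central angle between the endpoints is δ = arccos(p₁·p₂) ≈ 0.270 rad (15.5°).
Interpolate at f = 4/6 with slerp weights a = sin((1−f)δ)/sin δ ≈ 0.337, b = sin(fδ)/sin δ ≈ 0.671.
p = a·p₁ + b·p₂ ≈ (0.549, 0.573, -0.608); φ = arcsin(p_z) ≈ -37.42°, λ = atan2(p_y, p_x) ≈ 46.22°.

≈ lat -37°, lon 46°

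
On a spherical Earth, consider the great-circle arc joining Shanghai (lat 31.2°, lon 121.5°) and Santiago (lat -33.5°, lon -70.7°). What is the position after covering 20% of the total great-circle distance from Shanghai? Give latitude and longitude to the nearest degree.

≈ lat 17°, lon 156°

Write both endpoints as unit vectors p₁, p₂ with components (cos φ cos λ, cos φ sin λ, sin φ).
The central angle between the endpoints is δ = arccos(p₁·p₂) ≈ 2.957 rad (169.4°).
Interpolate at f = 0.20 with slerp weights a = sin((1−f)δ)/sin δ ≈ 3.823, b = sin(fδ)/sin δ ≈ 3.045.
p = a·p₁ + b·p₂ ≈ (-0.870, 0.392, 0.300); φ = arcsin(p_z) ≈ 17.46°, λ = atan2(p_y, p_x) ≈ 155.72°.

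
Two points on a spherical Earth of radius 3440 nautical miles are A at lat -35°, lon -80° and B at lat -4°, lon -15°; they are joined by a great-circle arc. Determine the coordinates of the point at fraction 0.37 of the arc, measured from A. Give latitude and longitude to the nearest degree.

Write both endpoints as unit vectors p₁, p₂ with components (cos φ cos λ, cos φ sin λ, sin φ).
The central angle between the endpoints is δ = arccos(p₁·p₂) ≈ 1.175 rad (67.3°).
Interpolate at f = 0.37 with slerp weights a = sin((1−f)δ)/sin δ ≈ 0.731, b = sin(fδ)/sin δ ≈ 0.457.
p = a·p₁ + b·p₂ ≈ (0.544, -0.708, -0.451); φ = arcsin(p_z) ≈ -26.82°, λ = atan2(p_y, p_x) ≈ -52.45°.

≈ lat -27°, lon -52°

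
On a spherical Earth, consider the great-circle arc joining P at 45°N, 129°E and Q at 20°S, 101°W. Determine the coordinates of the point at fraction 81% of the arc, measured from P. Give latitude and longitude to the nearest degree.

≈ 2°S, 119°W

Write both endpoints as unit vectors p₁, p₂ with components (cos φ cos λ, cos φ sin λ, sin φ).
The central angle between the endpoints is δ = arccos(p₁·p₂) ≈ 2.304 rad (132.0°).
Interpolate at f = 0.81 with slerp weights a = sin((1−f)δ)/sin δ ≈ 0.570, b = sin(fδ)/sin δ ≈ 1.287.
p = a·p₁ + b·p₂ ≈ (-0.485, -0.874, -0.037); φ = arcsin(p_z) ≈ -2.12°, λ = atan2(p_y, p_x) ≈ -119.00°.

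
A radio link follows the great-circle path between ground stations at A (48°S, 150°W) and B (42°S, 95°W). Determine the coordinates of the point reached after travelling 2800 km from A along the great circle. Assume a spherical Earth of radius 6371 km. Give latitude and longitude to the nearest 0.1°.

≈ (47.1°S, 112.3°W)

The haversine formula gives a central angle δ ≈ 0.672 rad (38.5°) between the endpoints. The total great-circle distance is δ·R ≈ 0.672 × 6371 ≈ 4282 km, so the target fraction is f = 2800/4282 ≈ 0.654.
Interpolate at f ≈ 0.654 with slerp weights a = sin((1−f)δ)/sin δ ≈ 0.370, b = sin(fδ)/sin δ ≈ 0.683.
p = a·p₁ + b·p₂ ≈ (-0.259, -0.630, -0.732); φ = arcsin(p_z) ≈ -47.09°, λ = atan2(p_y, p_x) ≈ -112.34°.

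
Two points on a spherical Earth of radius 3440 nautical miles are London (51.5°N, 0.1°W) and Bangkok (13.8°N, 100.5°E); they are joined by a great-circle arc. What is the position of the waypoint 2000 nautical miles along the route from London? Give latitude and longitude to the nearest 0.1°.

≈ (48.8°N, 52.9°E)

Convert each endpoint to a unit vector on the sphere (x = cos φ cos λ, y = cos φ sin λ, z = sin φ).
The central angle between the endpoints is δ = arccos(p₁·p₂) ≈ 1.495 rad (85.7°). The total great-circle distance is δ·R ≈ 1.495 × 3440 ≈ 5144 nmi, so the target fraction is f = 2000/5144 ≈ 0.389.
Interpolate at f ≈ 0.389 with slerp weights a = sin((1−f)δ)/sin δ ≈ 0.794, b = sin(fδ)/sin δ ≈ 0.551.
p = a·p₁ + b·p₂ ≈ (0.397, 0.525, 0.753); φ = arcsin(p_z) ≈ 48.84°, λ = atan2(p_y, p_x) ≈ 52.91°.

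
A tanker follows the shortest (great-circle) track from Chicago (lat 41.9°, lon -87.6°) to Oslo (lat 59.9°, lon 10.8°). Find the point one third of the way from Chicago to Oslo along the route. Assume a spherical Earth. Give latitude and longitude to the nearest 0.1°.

≈ lat 56.2°, lon -67.1°

Convert each endpoint to a unit vector on the sphere (x = cos φ cos λ, y = cos φ sin λ, z = sin φ).
The central angle between the endpoints is δ = arccos(p₁·p₂) ≈ 1.020 rad (58.4°).
Interpolate at f = 1/3 with slerp weights a = sin((1−f)δ)/sin δ ≈ 0.738, b = sin(fδ)/sin δ ≈ 0.391.
p = a·p₁ + b·p₂ ≈ (0.216, -0.512, 0.831); φ = arcsin(p_z) ≈ 56.25°, λ = atan2(p_y, p_x) ≈ -67.14°.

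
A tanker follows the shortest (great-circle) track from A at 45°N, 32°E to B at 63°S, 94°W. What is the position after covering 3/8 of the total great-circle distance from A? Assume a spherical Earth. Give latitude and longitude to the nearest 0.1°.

Convert each endpoint to a unit vector on the sphere (x = cos φ cos λ, y = cos φ sin λ, z = sin φ).
The central angle between the endpoints is δ = arccos(p₁·p₂) ≈ 2.530 rad (145.0°).
Interpolate at f = 3/8 with slerp weights a = sin((1−f)δ)/sin δ ≈ 1.742, b = sin(fδ)/sin δ ≈ 1.415.
p = a·p₁ + b·p₂ ≈ (0.999, 0.012, -0.030); φ = arcsin(p_z) ≈ -1.70°, λ = atan2(p_y, p_x) ≈ 0.66°.

≈ 1.7°S, 0.7°E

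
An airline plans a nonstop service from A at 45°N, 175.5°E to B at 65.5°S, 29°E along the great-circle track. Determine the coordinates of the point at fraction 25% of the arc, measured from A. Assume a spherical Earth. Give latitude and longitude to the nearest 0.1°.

≈ 10.2°N, 157.3°E

Write both endpoints as unit vectors p₁, p₂ with components (cos φ cos λ, cos φ sin λ, sin φ).
The central angle between the endpoints is δ = arccos(p₁·p₂) ≈ 2.664 rad (152.6°).
Interpolate at f = 0.25 with slerp weights a = sin((1−f)δ)/sin δ ≈ 1.979, b = sin(fδ)/sin δ ≈ 1.343.
p = a·p₁ + b·p₂ ≈ (-0.908, 0.380, 0.177); φ = arcsin(p_z) ≈ 10.20°, λ = atan2(p_y, p_x) ≈ 157.30°.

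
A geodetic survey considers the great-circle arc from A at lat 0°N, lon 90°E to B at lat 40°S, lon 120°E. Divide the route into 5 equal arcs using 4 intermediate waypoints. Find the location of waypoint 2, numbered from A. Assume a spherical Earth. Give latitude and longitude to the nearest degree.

Write both endpoints as unit vectors p₁, p₂ with components (cos φ cos λ, cos φ sin λ, sin φ).
The central angle between the endpoints is δ = arccos(p₁·p₂) ≈ 0.845 rad (48.4°).
Interpolate at f = 2/5 with slerp weights a = sin((1−f)δ)/sin δ ≈ 0.649, b = sin(fδ)/sin δ ≈ 0.443.
p = a·p₁ + b·p₂ ≈ (-0.170, 0.943, -0.285); φ = arcsin(p_z) ≈ -16.56°, λ = atan2(p_y, p_x) ≈ 100.21°.

≈ lat 17°S, lon 100°E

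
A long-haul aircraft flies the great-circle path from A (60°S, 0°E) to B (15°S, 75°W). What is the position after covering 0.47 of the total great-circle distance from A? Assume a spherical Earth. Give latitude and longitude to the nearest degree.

The haversine formula gives a central angle δ ≈ 1.214 rad (69.6°) between the endpoints.
Interpolate at f = 0.47 with slerp weights a = sin((1−f)δ)/sin δ ≈ 0.640, b = sin(fδ)/sin δ ≈ 0.576.
p = a·p₁ + b·p₂ ≈ (0.464, -0.538, -0.704); φ = arcsin(p_z) ≈ -44.72°, λ = atan2(p_y, p_x) ≈ -49.20°.

≈ (45°S, 49°W)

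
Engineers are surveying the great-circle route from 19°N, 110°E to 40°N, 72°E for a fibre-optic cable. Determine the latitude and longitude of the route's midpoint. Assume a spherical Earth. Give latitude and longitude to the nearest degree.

≈ 31°N, 93°E

Convert each endpoint to a unit vector on the sphere (x = cos φ cos λ, y = cos φ sin λ, z = sin φ).
The central angle between the endpoints is δ = arccos(p₁·p₂) ≈ 0.676 rad (38.7°).
Interpolate at f = 1/2 with slerp weights a = sin((1−f)δ)/sin δ ≈ 0.530, b = sin(fδ)/sin δ ≈ 0.530.
p = a·p₁ + b·p₂ ≈ (-0.046, 0.857, 0.513); φ = arcsin(p_z) ≈ 30.88°, λ = atan2(p_y, p_x) ≈ 93.07°.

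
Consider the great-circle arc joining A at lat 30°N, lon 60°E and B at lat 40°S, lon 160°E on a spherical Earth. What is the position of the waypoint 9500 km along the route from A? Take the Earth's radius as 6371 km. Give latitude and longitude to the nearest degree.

≈ lat 26°S, lon 128°E

Convert each endpoint to a unit vector on the sphere (x = cos φ cos λ, y = cos φ sin λ, z = sin φ).
The central angle between the endpoints is δ = arccos(p₁·p₂) ≈ 2.023 rad (115.9°). The total great-circle distance is δ·R ≈ 2.023 × 6371 ≈ 12886 km, so the target fraction is f = 9500/12886 ≈ 0.737.
Interpolate at f ≈ 0.737 with slerp weights a = sin((1−f)δ)/sin δ ≈ 0.563, b = sin(fδ)/sin δ ≈ 1.108.
p = a·p₁ + b·p₂ ≈ (-0.554, 0.713, -0.431); φ = arcsin(p_z) ≈ -25.50°, λ = atan2(p_y, p_x) ≈ 127.84°.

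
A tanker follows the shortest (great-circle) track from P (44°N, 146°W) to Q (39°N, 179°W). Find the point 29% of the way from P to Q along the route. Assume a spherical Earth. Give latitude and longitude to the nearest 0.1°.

≈ (43.6°N, 156.0°W)

Write both endpoints as unit vectors p₁, p₂ with components (cos φ cos λ, cos φ sin λ, sin φ).
The central angle between the endpoints is δ = arccos(p₁·p₂) ≈ 0.437 rad (25.0°).
Interpolate at f = 0.29 with slerp weights a = sin((1−f)δ)/sin δ ≈ 0.721, b = sin(fδ)/sin δ ≈ 0.299.
p = a·p₁ + b·p₂ ≈ (-0.662, -0.294, 0.689); φ = arcsin(p_z) ≈ 43.56°, λ = atan2(p_y, p_x) ≈ -156.05°.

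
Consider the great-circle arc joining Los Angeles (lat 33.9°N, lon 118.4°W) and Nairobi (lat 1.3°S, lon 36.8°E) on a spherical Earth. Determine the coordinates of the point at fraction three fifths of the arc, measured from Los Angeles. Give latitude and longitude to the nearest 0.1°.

The haversine formula gives a central angle δ ≈ 2.443 rad (140.0°) between the endpoints.
Interpolate at f = 3/5 with slerp weights a = sin((1−f)δ)/sin δ ≈ 1.289, b = sin(fδ)/sin δ ≈ 1.547.
p = a·p₁ + b·p₂ ≈ (0.729, -0.015, 0.684); φ = arcsin(p_z) ≈ 43.16°, λ = atan2(p_y, p_x) ≈ -1.18°.

≈ lat 43.2°N, lon 1.2°W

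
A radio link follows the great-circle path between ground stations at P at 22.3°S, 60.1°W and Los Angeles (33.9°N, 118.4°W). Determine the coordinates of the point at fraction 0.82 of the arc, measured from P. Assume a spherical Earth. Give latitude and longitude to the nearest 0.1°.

≈ 24.8°N, 105.9°W

From cos δ = sin φ₁ sin φ₂ + cos φ₁ cos φ₂ cos Δλ, the central angle is δ ≈ 1.378 rad (78.9°).
Interpolate at f = 0.82 with slerp weights a = sin((1−f)δ)/sin δ ≈ 0.250, b = sin(fδ)/sin δ ≈ 0.921.
p = a·p₁ + b·p₂ ≈ (-0.248, -0.873, 0.419); φ = arcsin(p_z) ≈ 24.77°, λ = atan2(p_y, p_x) ≈ -105.88°.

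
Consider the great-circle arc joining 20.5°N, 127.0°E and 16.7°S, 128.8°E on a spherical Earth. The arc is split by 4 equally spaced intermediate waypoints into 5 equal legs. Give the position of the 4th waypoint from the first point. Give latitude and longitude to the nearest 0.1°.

The haversine formula gives a central angle δ ≈ 0.650 rad (37.2°) between the endpoints.
Interpolate at f = 4/5 with slerp weights a = sin((1−f)δ)/sin δ ≈ 0.214, b = sin(fδ)/sin δ ≈ 0.821.
p = a·p₁ + b·p₂ ≈ (-0.614, 0.773, -0.161); φ = arcsin(p_z) ≈ -9.26°, λ = atan2(p_y, p_x) ≈ 128.43°.

≈ 9.3°S, 128.4°E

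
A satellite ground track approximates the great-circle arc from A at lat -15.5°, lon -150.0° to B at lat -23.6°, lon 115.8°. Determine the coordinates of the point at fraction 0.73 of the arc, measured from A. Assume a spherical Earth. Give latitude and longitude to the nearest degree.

≈ lat -28°, lon 142°

The haversine formula gives a central angle δ ≈ 1.528 rad (87.6°) between the endpoints.
Interpolate at f = 0.73 with slerp weights a = sin((1−f)δ)/sin δ ≈ 0.401, b = sin(fδ)/sin δ ≈ 0.899.
p = a·p₁ + b·p₂ ≈ (-0.694, 0.548, -0.467); φ = arcsin(p_z) ≈ -27.85°, λ = atan2(p_y, p_x) ≈ 141.67°.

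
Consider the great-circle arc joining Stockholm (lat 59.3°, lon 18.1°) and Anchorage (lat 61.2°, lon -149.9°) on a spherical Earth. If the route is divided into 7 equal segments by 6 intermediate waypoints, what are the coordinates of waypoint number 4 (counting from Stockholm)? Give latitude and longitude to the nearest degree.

≈ lat 85°, lon -110°

Convert each endpoint to a unit vector on the sphere (x = cos φ cos λ, y = cos φ sin λ, z = sin φ).
The central angle between the endpoints is δ = arccos(p₁·p₂) ≈ 1.032 rad (59.1°).
Interpolate at f = 4/7 with slerp weights a = sin((1−f)δ)/sin δ ≈ 0.499, b = sin(fδ)/sin δ ≈ 0.648.
p = a·p₁ + b·p₂ ≈ (-0.028, -0.077, 0.997); φ = arcsin(p_z) ≈ 85.27°, λ = atan2(p_y, p_x) ≈ -109.91°.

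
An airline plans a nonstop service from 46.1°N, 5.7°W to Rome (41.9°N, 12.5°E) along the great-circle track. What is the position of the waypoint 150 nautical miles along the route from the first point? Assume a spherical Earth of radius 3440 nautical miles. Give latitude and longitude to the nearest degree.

≈ 46°N, 2°W

From cos δ = sin φ₁ sin φ₂ + cos φ₁ cos φ₂ cos Δλ, the central angle is δ ≈ 0.239 rad (13.7°). The total great-circle distance is δ·R ≈ 0.239 × 3440 ≈ 823 nmi, so the target fraction is f = 150/823 ≈ 0.182.
Interpolate at f ≈ 0.182 with slerp weights a = sin((1−f)δ)/sin δ ≈ 0.820, b = sin(fδ)/sin δ ≈ 0.184.
p = a·p₁ + b·p₂ ≈ (0.700, -0.027, 0.714); φ = arcsin(p_z) ≈ 45.56°, λ = atan2(p_y, p_x) ≈ -2.20°.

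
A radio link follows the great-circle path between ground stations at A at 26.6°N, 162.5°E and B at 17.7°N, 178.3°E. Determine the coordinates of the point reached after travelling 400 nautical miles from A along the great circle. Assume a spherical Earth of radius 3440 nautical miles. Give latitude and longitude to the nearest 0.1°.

Write both endpoints as unit vectors p₁, p₂ with components (cos φ cos λ, cos φ sin λ, sin φ).
The central angle between the endpoints is δ = arccos(p₁·p₂) ≈ 0.299 rad (17.1°). The total great-circle distance is δ·R ≈ 0.299 × 3440 ≈ 1027 nmi, so the target fraction is f = 400/1027 ≈ 0.390.
Interpolate at f ≈ 0.390 with slerp weights a = sin((1−f)δ)/sin δ ≈ 0.616, b = sin(fδ)/sin δ ≈ 0.394.
p = a·p₁ + b·p₂ ≈ (-0.901, 0.177, 0.396); φ = arcsin(p_z) ≈ 23.32°, λ = atan2(p_y, p_x) ≈ 168.90°.

≈ 23.3°N, 168.9°E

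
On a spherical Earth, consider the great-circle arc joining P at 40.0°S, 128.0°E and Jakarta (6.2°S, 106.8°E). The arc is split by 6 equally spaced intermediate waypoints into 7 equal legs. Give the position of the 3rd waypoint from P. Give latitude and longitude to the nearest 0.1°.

Write both endpoints as unit vectors p₁, p₂ with components (cos φ cos λ, cos φ sin λ, sin φ).
The central angle between the endpoints is δ = arccos(p₁·p₂) ≈ 0.677 rad (38.8°).
Interpolate at f = 3/7 with slerp weights a = sin((1−f)δ)/sin δ ≈ 0.602, b = sin(fδ)/sin δ ≈ 0.457.
p = a·p₁ + b·p₂ ≈ (-0.415, 0.798, -0.436); φ = arcsin(p_z) ≈ -25.88°, λ = atan2(p_y, p_x) ≈ 117.49°.

≈ 25.9°S, 117.5°E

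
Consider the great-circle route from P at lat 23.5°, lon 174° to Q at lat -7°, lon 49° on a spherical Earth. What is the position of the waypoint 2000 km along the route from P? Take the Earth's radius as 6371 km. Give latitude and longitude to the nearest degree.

≈ lat 25°, lon 154°

Convert each endpoint to a unit vector on the sphere (x = cos φ cos λ, y = cos φ sin λ, z = sin φ).
The central angle between the endpoints is δ = arccos(p₁·p₂) ≈ 2.178 rad (124.8°). The total great-circle distance is δ·R ≈ 2.178 × 6371 ≈ 13877 km, so the target fraction is f = 2000/13877 ≈ 0.144.
Interpolate at f ≈ 0.144 with slerp weights a = sin((1−f)δ)/sin δ ≈ 1.166, b = sin(fδ)/sin δ ≈ 0.376.
p = a·p₁ + b·p₂ ≈ (-0.818, 0.393, 0.419); φ = arcsin(p_z) ≈ 24.77°, λ = atan2(p_y, p_x) ≈ 154.32°.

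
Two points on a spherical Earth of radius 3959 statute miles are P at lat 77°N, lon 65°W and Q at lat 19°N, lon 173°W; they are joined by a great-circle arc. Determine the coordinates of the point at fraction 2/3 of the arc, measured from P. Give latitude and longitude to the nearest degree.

≈ lat 43°N, lon 166°W

Write both endpoints as unit vectors p₁, p₂ with components (cos φ cos λ, cos φ sin λ, sin φ).
The central angle between the endpoints is δ = arccos(p₁·p₂) ≈ 1.317 rad (75.4°).
Interpolate at f = 2/3 with slerp weights a = sin((1−f)δ)/sin δ ≈ 0.439, b = sin(fδ)/sin δ ≈ 0.795.
p = a·p₁ + b·p₂ ≈ (-0.704, -0.181, 0.687); φ = arcsin(p_z) ≈ 43.36°, λ = atan2(p_y, p_x) ≈ -165.58°.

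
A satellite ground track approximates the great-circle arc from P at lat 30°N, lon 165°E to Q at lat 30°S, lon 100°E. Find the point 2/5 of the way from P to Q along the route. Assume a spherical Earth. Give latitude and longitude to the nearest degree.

≈ lat 6°N, lon 138°E

The haversine formula gives a central angle δ ≈ 1.504 rad (86.2°) between the endpoints.
Interpolate at f = 2/5 with slerp weights a = sin((1−f)δ)/sin δ ≈ 0.787, b = sin(fδ)/sin δ ≈ 0.567.
p = a·p₁ + b·p₂ ≈ (-0.743, 0.660, 0.110); φ = arcsin(p_z) ≈ 6.30°, λ = atan2(p_y, p_x) ≈ 138.39°.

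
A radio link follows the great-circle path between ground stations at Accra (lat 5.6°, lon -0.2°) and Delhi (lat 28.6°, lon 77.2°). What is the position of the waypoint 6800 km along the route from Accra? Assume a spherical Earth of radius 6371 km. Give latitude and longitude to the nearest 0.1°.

≈ lat 27.2°, lon 60.1°

Write both endpoints as unit vectors p₁, p₂ with components (cos φ cos λ, cos φ sin λ, sin φ).
The central angle between the endpoints is δ = arccos(p₁·p₂) ≈ 1.331 rad (76.3°). The total great-circle distance is δ·R ≈ 1.331 × 6371 ≈ 8481 km, so the target fraction is f = 6800/8481 ≈ 0.802.
Interpolate at f ≈ 0.802 with slerp weights a = sin((1−f)δ)/sin δ ≈ 0.268, b = sin(fδ)/sin δ ≈ 0.902.
p = a·p₁ + b·p₂ ≈ (0.443, 0.771, 0.458); φ = arcsin(p_z) ≈ 27.25°, λ = atan2(p_y, p_x) ≈ 60.14°.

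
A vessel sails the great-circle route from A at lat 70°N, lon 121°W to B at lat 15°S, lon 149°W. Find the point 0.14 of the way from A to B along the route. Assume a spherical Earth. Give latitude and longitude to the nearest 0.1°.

Convert each endpoint to a unit vector on the sphere (x = cos φ cos λ, y = cos φ sin λ, z = sin φ).
The central angle between the endpoints is δ = arccos(p₁·p₂) ≈ 1.522 rad (87.2°).
Interpolate at f = 0.14 with slerp weights a = sin((1−f)δ)/sin δ ≈ 0.967, b = sin(fδ)/sin δ ≈ 0.212.
p = a·p₁ + b·p₂ ≈ (-0.346, -0.389, 0.854); φ = arcsin(p_z) ≈ 58.65°, λ = atan2(p_y, p_x) ≈ -131.64°.

≈ lat 58.6°N, lon 131.6°W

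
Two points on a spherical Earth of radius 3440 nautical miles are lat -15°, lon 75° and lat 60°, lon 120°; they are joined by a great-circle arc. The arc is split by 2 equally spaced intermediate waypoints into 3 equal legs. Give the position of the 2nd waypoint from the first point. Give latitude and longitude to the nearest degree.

From cos δ = sin φ₁ sin φ₂ + cos φ₁ cos φ₂ cos Δλ, the central angle is δ ≈ 1.453 rad (83.3°).
Interpolate at f = 2/3 with slerp weights a = sin((1−f)δ)/sin δ ≈ 0.469, b = sin(fδ)/sin δ ≈ 0.830.
p = a·p₁ + b·p₂ ≈ (-0.090, 0.797, 0.597); φ = arcsin(p_z) ≈ 36.68°, λ = atan2(p_y, p_x) ≈ 96.46°.

≈ lat 37°, lon 96°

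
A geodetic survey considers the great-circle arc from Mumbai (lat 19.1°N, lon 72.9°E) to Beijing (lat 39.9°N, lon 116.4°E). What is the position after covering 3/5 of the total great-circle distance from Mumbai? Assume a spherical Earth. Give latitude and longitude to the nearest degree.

≈ lat 33°N, lon 97°E

The haversine formula gives a central angle δ ≈ 0.744 rad (42.6°) between the endpoints.
Interpolate at f = 3/5 with slerp weights a = sin((1−f)δ)/sin δ ≈ 0.433, b = sin(fδ)/sin δ ≈ 0.637.
p = a·p₁ + b·p₂ ≈ (-0.097, 0.829, 0.551); φ = arcsin(p_z) ≈ 33.41°, λ = atan2(p_y, p_x) ≈ 96.68°.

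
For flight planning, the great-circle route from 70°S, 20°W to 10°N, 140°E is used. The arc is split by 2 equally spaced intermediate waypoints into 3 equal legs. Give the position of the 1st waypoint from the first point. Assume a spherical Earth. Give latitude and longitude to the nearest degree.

≈ 68°S, 120°E

Write both endpoints as unit vectors p₁, p₂ with components (cos φ cos λ, cos φ sin λ, sin φ).
The central angle between the endpoints is δ = arccos(p₁·p₂) ≈ 2.071 rad (118.7°).
Interpolate at f = 1/3 with slerp weights a = sin((1−f)δ)/sin δ ≈ 1.119, b = sin(fδ)/sin δ ≈ 0.726.
p = a·p₁ + b·p₂ ≈ (-0.188, 0.329, -0.926); φ = arcsin(p_z) ≈ -67.76°, λ = atan2(p_y, p_x) ≈ 119.76°.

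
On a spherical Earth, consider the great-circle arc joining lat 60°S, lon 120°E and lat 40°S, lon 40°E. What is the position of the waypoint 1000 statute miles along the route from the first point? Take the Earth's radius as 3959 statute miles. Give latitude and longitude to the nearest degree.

From cos δ = sin φ₁ sin φ₂ + cos φ₁ cos φ₂ cos Δλ, the central angle is δ ≈ 0.898 rad (51.5°). The total great-circle distance is δ·R ≈ 0.898 × 3959 ≈ 3555 mi, so the target fraction is f = 1000/3555 ≈ 0.281.
Interpolate at f ≈ 0.281 with slerp weights a = sin((1−f)δ)/sin δ ≈ 0.769, b = sin(fδ)/sin δ ≈ 0.320.
p = a·p₁ + b·p₂ ≈ (-0.005, 0.490, -0.871); φ = arcsin(p_z) ≈ -60.63°, λ = atan2(p_y, p_x) ≈ 90.56°.

≈ lat 61°S, lon 91°E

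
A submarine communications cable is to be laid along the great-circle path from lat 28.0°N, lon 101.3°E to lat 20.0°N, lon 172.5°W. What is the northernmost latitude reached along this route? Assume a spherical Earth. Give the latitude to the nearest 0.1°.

≈ 32.0°N

The great circle lies in the plane with unit normal n̂ = (p₁ × p₂)/|p₁ × p₂|.
Here n̂_z ≈ +0.848; the vertex latitude is φ_max = arccos|n̂_z| ≈ 32.0°.
Check via Clairaut: cos φ_max = |cos φ₁| · sin C = cos(28.0°)·sin(73.8°) ≈ 0.848, again giving ≈ 32.0°.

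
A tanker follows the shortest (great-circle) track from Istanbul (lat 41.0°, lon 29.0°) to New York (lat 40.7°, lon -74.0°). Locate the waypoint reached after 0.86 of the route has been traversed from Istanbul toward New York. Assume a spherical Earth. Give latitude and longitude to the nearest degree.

Write both endpoints as unit vectors p₁, p₂ with components (cos φ cos λ, cos φ sin λ, sin φ).
The central angle between the endpoints is δ = arccos(p₁·p₂) ≈ 1.267 rad (72.6°).
Interpolate at f = 0.86 with slerp weights a = sin((1−f)δ)/sin δ ≈ 0.185, b = sin(fδ)/sin δ ≈ 0.929.
p = a·p₁ + b·p₂ ≈ (0.316, -0.609, 0.727); φ = arcsin(p_z) ≈ 46.65°, λ = atan2(p_y, p_x) ≈ -62.58°.

≈ lat 47°, lon -63°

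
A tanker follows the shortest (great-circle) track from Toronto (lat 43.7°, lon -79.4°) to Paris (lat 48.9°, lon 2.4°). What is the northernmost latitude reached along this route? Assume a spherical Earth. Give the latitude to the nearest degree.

The great circle lies in the plane with unit normal n̂ = (p₁ × p₂)/|p₁ × p₂|.
Here n̂_z ≈ +0.582; the vertex latitude is φ_max = arccos|n̂_z| ≈ 54.4°.
Check via Clairaut: cos φ_max = |cos φ₁| · sin C = cos(43.7°)·sin(53.6°) ≈ 0.582, again giving ≈ 54.4°.

≈ 54°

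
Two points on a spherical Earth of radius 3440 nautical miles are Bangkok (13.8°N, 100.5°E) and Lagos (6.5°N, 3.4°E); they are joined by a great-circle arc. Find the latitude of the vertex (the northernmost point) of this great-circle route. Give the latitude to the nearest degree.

≈ 16°N

The great circle lies in the plane with unit normal n̂ = (p₁ × p₂)/|p₁ × p₂|.
Here n̂_z ≈ -0.962; the vertex latitude is φ_max = arccos|n̂_z| ≈ 15.9°.
Check via Clairaut: cos φ_max = |cos φ₁| · sin C = cos(13.8°)·sin(82.0°) ≈ 0.962, again giving ≈ 15.9°.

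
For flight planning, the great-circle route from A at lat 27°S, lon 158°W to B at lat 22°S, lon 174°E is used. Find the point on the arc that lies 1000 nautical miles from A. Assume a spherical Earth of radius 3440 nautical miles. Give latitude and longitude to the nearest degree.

≈ lat 24°S, lon 176°W

Write both endpoints as unit vectors p₁, p₂ with components (cos φ cos λ, cos φ sin λ, sin φ).
The central angle between the endpoints is δ = arccos(p₁·p₂) ≈ 0.452 rad (25.9°). The total great-circle distance is δ·R ≈ 0.452 × 3440 ≈ 1556 nmi, so the target fraction is f = 1000/1556 ≈ 0.643.
Interpolate at f ≈ 0.643 with slerp weights a = sin((1−f)δ)/sin δ ≈ 0.368, b = sin(fδ)/sin δ ≈ 0.656.
p = a·p₁ + b·p₂ ≈ (-0.909, -0.059, -0.413); φ = arcsin(p_z) ≈ -24.38°, λ = atan2(p_y, p_x) ≈ -176.27°.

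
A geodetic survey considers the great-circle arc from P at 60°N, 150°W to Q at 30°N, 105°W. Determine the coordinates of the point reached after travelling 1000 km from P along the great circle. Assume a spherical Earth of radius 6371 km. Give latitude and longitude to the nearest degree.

≈ 55°N, 136°W

Convert each endpoint to a unit vector on the sphere (x = cos φ cos λ, y = cos φ sin λ, z = sin φ).
The central angle between the endpoints is δ = arccos(p₁·p₂) ≈ 0.739 rad (42.3°). The total great-circle distance is δ·R ≈ 0.739 × 6371 ≈ 4708 km, so the target fraction is f = 1000/4708 ≈ 0.212.
Interpolate at f ≈ 0.212 with slerp weights a = sin((1−f)δ)/sin δ ≈ 0.816, b = sin(fδ)/sin δ ≈ 0.232.
p = a·p₁ + b·p₂ ≈ (-0.405, -0.398, 0.823); φ = arcsin(p_z) ≈ 55.37°, λ = atan2(p_y, p_x) ≈ -135.52°.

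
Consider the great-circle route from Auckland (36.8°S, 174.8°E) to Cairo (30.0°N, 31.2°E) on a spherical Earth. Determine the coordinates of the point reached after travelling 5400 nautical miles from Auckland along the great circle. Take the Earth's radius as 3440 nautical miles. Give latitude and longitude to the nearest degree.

≈ 2°S, 84°E

Write both endpoints as unit vectors p₁, p₂ with components (cos φ cos λ, cos φ sin λ, sin φ).
The central angle between the endpoints is δ = arccos(p₁·p₂) ≈ 2.602 rad (149.1°). The total great-circle distance is δ·R ≈ 2.602 × 3440 ≈ 8949 nmi, so the target fraction is f = 5400/8949 ≈ 0.603.
Interpolate at f ≈ 0.603 with slerp weights a = sin((1−f)δ)/sin δ ≈ 1.669, b = sin(fδ)/sin δ ≈ 1.945.
p = a·p₁ + b·p₂ ≈ (0.110, 0.994, -0.027); φ = arcsin(p_z) ≈ -1.57°, λ = atan2(p_y, p_x) ≈ 83.70°.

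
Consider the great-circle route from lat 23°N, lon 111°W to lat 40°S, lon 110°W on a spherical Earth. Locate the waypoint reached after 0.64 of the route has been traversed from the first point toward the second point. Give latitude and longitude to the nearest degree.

The haversine formula gives a central angle δ ≈ 1.100 rad (63.0°) between the endpoints.
Interpolate at f = 0.64 with slerp weights a = sin((1−f)δ)/sin δ ≈ 0.433, b = sin(fδ)/sin δ ≈ 0.726.
p = a·p₁ + b·p₂ ≈ (-0.333, -0.895, -0.298); φ = arcsin(p_z) ≈ -17.32°, λ = atan2(p_y, p_x) ≈ -110.42°.

≈ lat 17°S, lon 110°W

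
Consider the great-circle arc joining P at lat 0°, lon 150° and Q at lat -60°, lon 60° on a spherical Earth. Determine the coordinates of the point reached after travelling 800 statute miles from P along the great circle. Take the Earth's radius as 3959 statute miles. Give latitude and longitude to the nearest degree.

≈ lat -10°, lon 144°

From cos δ = sin φ₁ sin φ₂ + cos φ₁ cos φ₂ cos Δλ, the central angle is δ ≈ 1.571 rad (90.0°). The total great-circle distance is δ·R ≈ 1.571 × 3959 ≈ 6219 mi, so the target fraction is f = 800/6219 ≈ 0.129.
Interpolate at f ≈ 0.129 with slerp weights a = sin((1−f)δ)/sin δ ≈ 0.980, b = sin(fδ)/sin δ ≈ 0.201.
p = a·p₁ + b·p₂ ≈ (-0.798, 0.577, -0.174); φ = arcsin(p_z) ≈ -10.01°, λ = atan2(p_y, p_x) ≈ 144.15°.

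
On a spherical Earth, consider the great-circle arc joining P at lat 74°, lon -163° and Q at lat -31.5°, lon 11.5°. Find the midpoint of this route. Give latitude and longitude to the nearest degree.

≈ lat 37°, lon 9°

The haversine formula gives a central angle δ ≈ 2.398 rad (137.4°) between the endpoints.
Interpolate at f = 1/2 with slerp weights a = sin((1−f)δ)/sin δ ≈ 1.377, b = sin(fδ)/sin δ ≈ 1.377.
p = a·p₁ + b·p₂ ≈ (0.787, 0.123, 0.604); φ = arcsin(p_z) ≈ 37.16°, λ = atan2(p_y, p_x) ≈ 8.88°.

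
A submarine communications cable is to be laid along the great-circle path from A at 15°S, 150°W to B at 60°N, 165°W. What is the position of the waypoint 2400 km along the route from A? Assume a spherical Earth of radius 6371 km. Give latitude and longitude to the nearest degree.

≈ 6°N, 153°W

The haversine formula gives a central angle δ ≈ 1.326 rad (76.0°) between the endpoints. The total great-circle distance is δ·R ≈ 1.326 × 6371 ≈ 8448 km, so the target fraction is f = 2400/8448 ≈ 0.284.
Interpolate at f ≈ 0.284 with slerp weights a = sin((1−f)δ)/sin δ ≈ 0.838, b = sin(fδ)/sin δ ≈ 0.379.
p = a·p₁ + b·p₂ ≈ (-0.884, -0.454, 0.111); φ = arcsin(p_z) ≈ 6.40°, λ = atan2(p_y, p_x) ≈ -152.83°.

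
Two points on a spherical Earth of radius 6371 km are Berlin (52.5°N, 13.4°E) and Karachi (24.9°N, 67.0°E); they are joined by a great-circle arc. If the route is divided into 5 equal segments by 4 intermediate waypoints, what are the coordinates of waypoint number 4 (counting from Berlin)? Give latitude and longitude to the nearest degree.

The haversine formula gives a central angle δ ≈ 0.848 rad (48.6°) between the endpoints.
Interpolate at f = 4/5 with slerp weights a = sin((1−f)δ)/sin δ ≈ 0.225, b = sin(fδ)/sin δ ≈ 0.837.
p = a·p₁ + b·p₂ ≈ (0.430, 0.730, 0.531); φ = arcsin(p_z) ≈ 32.06°, λ = atan2(p_y, p_x) ≈ 59.52°.

≈ 32°N, 60°E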